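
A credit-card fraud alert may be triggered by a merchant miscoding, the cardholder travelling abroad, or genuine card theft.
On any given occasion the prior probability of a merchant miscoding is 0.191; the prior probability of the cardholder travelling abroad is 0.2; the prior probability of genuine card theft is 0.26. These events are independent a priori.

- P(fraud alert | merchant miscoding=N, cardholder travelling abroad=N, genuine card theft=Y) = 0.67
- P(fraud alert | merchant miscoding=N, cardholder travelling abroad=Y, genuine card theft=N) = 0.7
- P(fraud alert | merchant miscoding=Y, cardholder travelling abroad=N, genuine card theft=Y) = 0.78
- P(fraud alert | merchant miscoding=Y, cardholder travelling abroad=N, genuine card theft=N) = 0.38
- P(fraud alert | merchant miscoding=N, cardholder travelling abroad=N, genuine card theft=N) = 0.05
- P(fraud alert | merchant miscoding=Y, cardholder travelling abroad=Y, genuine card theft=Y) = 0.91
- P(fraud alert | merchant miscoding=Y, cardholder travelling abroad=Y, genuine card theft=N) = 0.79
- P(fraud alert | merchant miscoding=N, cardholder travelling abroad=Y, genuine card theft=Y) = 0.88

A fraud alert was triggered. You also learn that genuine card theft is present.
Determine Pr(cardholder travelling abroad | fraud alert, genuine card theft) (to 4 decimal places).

For the numerator, keep only cardholder travelling abroad=true terms: 0.142384 + 0.034762 = 0.177146
The normalizing constant is 0.67*0.809*0.8 + 0.88*0.809*0.2 + 0.78*0.191*0.8 + 0.91*0.191*0.2 = 0.729954
Posterior = 0.177146 / 0.729954 ≈ 0.2427

Pr(cardholder travelling abroad | fraud alert, genuine card theft) ≈ 0.2427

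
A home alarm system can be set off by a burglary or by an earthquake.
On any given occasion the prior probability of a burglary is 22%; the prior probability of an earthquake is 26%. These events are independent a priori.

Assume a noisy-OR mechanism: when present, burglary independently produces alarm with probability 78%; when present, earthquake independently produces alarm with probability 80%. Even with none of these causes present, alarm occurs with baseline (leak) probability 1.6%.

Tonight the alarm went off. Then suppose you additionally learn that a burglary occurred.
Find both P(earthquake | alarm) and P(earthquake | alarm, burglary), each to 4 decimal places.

P(earthquake | alarm) ≈ 0.6140; P(earthquake | alarm, burglary) ≈ 0.3002

Under noisy-OR, P(alarm | causes) = 1 − (1−0.016)·∏(1−qᵢ) over the active causes.
Weight on earthquake=true, given the evidence: 0.162889 + 0.054723 = 0.217612
Denominator P(alarm): 0.016·0.78·0.74 + 0.8032·0.78·0.26 + 0.78352·0.22·0.74 + 0.956704·0.22·0.26 = 0.354404
P(earthquake | alarm) = 0.217612/0.354404 ≈ 0.6140

Now also conditioning on burglary=true:
P(alarm | burglary) = 0.78352·0.74 + 0.956704·0.26 = 0.579805 + 0.248743 = 0.828548
Of this, 0.248743 comes from 0.956704·0.26 (the earthquake=true cases).
P(earthquake | alarm, burglary) = 0.248743 / 0.828548 ≈ 0.3002
— burglary explains away the evidence for earthquake.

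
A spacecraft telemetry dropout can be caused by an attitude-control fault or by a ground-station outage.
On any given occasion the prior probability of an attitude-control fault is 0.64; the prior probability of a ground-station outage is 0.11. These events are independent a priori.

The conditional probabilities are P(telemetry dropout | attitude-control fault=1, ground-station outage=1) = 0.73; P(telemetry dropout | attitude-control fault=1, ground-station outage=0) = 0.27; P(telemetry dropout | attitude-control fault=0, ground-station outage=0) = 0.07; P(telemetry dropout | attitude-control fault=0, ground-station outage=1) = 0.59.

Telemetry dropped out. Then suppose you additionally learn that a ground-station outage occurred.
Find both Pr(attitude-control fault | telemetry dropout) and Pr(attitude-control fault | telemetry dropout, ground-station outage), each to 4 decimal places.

For the numerator, keep only attitude-control fault=true terms: 0.153792 + 0.051392 = 0.205184
The normalizing constant is 0.07×0.36×0.89 + 0.59×0.36×0.11 + 0.27×0.64×0.89 + 0.73×0.64×0.11 = 0.250976
P(attitude-control fault | telemetry dropout) = 0.205184/0.250976 ≈ 0.8175

Now condition on the additional information:
P(telemetry dropout | ground-station outage) = 0.59*0.36 + 0.73*0.64 = 0.212400 + 0.467200 = 0.679600
Restricting to configurations with attitude-control fault present: 0.73*0.64 = 0.467200.
So P(attitude-control fault | telemetry dropout, ground-station outage) = 0.467200/0.679600 ≈ 0.6875.

Pr(attitude-control fault | telemetry dropout) ≈ 0.8175; Pr(attitude-control fault | telemetry dropout, ground-station outage) ≈ 0.6875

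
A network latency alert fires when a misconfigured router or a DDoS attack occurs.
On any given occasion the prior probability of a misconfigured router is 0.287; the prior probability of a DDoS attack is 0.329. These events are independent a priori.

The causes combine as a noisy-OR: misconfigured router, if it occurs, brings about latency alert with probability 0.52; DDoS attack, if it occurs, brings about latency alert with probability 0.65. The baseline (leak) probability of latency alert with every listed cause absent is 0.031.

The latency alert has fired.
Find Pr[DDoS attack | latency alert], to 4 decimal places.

Under noisy-OR, P(latency alert | causes) = 1 − (1−0.031)·∏(1−qᵢ) over the active causes.
Weight on DDoS attack=true, given the evidence: 0.155020 + 0.079052 = 0.234072
Normalizer over all consistent configurations: 0.031*0.713*0.671 + 0.66085*0.713*0.329 + 0.53488*0.287*0.671 + 0.837208*0.287*0.329 = 0.351909
Posterior = 0.234072 / 0.351909 ≈ 0.6651

Pr[DDoS attack | latency alert] ≈ 0.6651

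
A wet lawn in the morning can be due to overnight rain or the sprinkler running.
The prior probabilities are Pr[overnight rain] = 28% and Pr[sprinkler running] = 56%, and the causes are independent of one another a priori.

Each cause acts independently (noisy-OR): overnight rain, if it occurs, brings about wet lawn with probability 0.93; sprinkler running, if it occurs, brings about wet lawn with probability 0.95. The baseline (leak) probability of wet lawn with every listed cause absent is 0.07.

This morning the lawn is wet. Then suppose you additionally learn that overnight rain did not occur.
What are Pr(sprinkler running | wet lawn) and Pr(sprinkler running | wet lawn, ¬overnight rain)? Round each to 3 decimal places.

Pr(sprinkler running | wet lawn) ≈ 0.797; Pr(sprinkler running | wet lawn, ¬overnight rain) ≈ 0.945

Under noisy-OR, P(wet lawn | causes) = 1 − (1−0.07)·∏(1−qᵢ) over the active causes.
By total probability over the 4 (overnight rain, sprinkler running) configurations:
  P(wet lawn) = 0.07*0.72*0.44 + 0.9535*0.72*0.56 + 0.9349*0.28*0.44 + 0.996745*0.28*0.56
        = 0.022176 + 0.384451 + 0.115180 + 0.156290 = 0.678097
Keeping only the sprinkler running-present terms gives 0.540741, so
  P(sprinkler running | wet lawn) = 0.540741 / 0.678097 ≈ 0.797

Now condition on the additional information:
P(wet lawn | ¬overnight rain) = 0.07*0.44 + 0.9535*0.56 = 0.030800 + 0.533960 = 0.564760
The sprinkler running-present share is 0.9535*0.56 = 0.533960.
Hence the posterior is 0.533960/0.564760 ≈ 0.945.
With overnight rain excluded, sprinkler running must carry more of the explanatory weight for the wet lawn.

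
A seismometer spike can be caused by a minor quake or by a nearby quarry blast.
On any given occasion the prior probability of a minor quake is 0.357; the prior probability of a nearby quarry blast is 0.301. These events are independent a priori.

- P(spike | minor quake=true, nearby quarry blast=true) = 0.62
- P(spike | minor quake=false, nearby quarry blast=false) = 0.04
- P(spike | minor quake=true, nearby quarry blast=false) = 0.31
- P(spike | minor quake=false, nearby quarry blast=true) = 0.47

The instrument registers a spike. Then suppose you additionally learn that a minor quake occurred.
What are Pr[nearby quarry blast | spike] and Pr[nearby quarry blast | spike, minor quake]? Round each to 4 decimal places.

Pr[nearby quarry blast | spike] ≈ 0.6231; Pr[nearby quarry blast | spike, minor quake] ≈ 0.4627

P(spike) = 0.04·0.643·0.699 + 0.47·0.643·0.301 + 0.31·0.357·0.699 + 0.62·0.357·0.301 = 0.017978 + 0.090965 + 0.077358 + 0.066623 = 0.252924
The nearby quarry blast-present share is 0.090965 + 0.066623 = 0.157588.
So P(nearby quarry blast | spike) = 0.157588/0.252924 ≈ 0.6231.

Now condition on the additional information:
Enumerate both values of nearby quarry blast and weight by the priors:
  P(spike | minor quake) = 0.31*0.699 + 0.62*0.301
        = 0.216690 + 0.186620 = 0.403310
Configurations with nearby quarry blast contribute 0.186620, so
  P(nearby quarry blast | spike, minor quake) = 0.186620 / 0.403310 ≈ 0.4627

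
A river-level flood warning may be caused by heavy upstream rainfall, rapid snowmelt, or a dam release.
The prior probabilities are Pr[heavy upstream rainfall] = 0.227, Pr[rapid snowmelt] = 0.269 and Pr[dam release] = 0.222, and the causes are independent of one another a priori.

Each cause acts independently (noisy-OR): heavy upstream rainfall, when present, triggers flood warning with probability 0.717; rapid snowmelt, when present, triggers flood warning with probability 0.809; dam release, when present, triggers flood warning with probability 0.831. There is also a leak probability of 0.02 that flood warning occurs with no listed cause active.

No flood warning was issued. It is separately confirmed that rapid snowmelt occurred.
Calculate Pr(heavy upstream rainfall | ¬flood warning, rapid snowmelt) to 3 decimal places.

Under noisy-OR, P(flood warning | causes) = 1 − (1−0.02)·∏(1−qᵢ) over the active causes.
Weight on heavy upstream rainfall=true, given the evidence: 0.009355 + 0.000451 = 0.009806
Denominator P(¬flood warning | rapid snowmelt): 0.18718*0.773*0.778 + 0.031633*0.773*0.222 + 0.052972*0.227*0.778 + 0.008952*0.227*0.222 = 0.127803
P(heavy upstream rainfall | ¬flood warning, rapid snowmelt) = 0.009806/0.127803 ≈ 0.077

Pr(heavy upstream rainfall | ¬flood warning, rapid snowmelt) ≈ 0.077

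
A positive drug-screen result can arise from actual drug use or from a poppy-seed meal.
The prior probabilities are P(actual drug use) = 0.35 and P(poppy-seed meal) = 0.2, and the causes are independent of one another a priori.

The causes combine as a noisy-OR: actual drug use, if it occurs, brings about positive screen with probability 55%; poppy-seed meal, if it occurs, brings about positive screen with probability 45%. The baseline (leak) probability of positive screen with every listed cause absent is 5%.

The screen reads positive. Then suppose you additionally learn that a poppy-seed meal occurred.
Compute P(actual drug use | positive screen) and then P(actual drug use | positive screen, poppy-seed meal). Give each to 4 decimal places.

Under noisy-OR, P(positive screen | causes) = 1 − (1−0.05)·∏(1−qᵢ) over the active causes.
P(positive screen) = 0.05×0.65×0.8 + 0.4775×0.65×0.2 + 0.5725×0.35×0.8 + 0.764875×0.35×0.2 = 0.026000 + 0.062075 + 0.160300 + 0.053541 = 0.301916
The actual drug use-present share is 0.160300 + 0.053541 = 0.213841.
So P(actual drug use | positive screen) = 0.213841/0.301916 ≈ 0.7083.

Now condition on the additional information:
P(positive screen | poppy-seed meal) = 0.4775·0.65 + 0.764875·0.35 = 0.310375 + 0.267706 = 0.578081
The actual drug use-present share is 0.764875·0.35 = 0.267706.
Hence the posterior is 0.267706/0.578081 ≈ 0.4631.

P(actual drug use | positive screen) ≈ 0.7083; P(actual drug use | positive screen, poppy-seed meal) ≈ 0.4631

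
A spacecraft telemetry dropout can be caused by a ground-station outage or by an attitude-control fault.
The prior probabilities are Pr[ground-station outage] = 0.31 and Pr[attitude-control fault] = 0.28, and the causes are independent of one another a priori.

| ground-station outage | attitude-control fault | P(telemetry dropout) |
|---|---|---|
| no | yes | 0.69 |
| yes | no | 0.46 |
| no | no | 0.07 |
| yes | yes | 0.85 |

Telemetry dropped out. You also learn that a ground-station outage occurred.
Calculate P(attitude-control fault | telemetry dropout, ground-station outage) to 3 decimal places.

P(attitude-control fault | telemetry dropout, ground-station outage) ≈ 0.418

Weight on attitude-control fault=true, given the evidence: 0.85×0.28 = 0.238000
The normalizing constant is 0.46×0.72 + 0.85×0.28 = 0.569200
P(attitude-control fault | telemetry dropout, ground-station outage) = 0.238000/0.569200 ≈ 0.418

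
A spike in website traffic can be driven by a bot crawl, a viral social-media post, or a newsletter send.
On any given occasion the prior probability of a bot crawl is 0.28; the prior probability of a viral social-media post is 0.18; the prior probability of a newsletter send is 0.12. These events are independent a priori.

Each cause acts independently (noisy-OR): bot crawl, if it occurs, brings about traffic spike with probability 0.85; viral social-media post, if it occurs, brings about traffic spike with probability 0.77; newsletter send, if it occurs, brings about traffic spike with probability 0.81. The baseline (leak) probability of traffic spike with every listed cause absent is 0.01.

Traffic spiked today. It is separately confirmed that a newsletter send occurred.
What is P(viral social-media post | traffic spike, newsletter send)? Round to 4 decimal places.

Under noisy-OR, P(traffic spike | causes) = 1 − (1−0.01)·∏(1−qᵢ) over the active causes.
P(traffic spike | newsletter send) = 0.8119×0.72×0.82 + 0.956737×0.72×0.18 + 0.971785×0.28×0.82 + 0.993511×0.28×0.18 = 0.479346 + 0.123993 + 0.223122 + 0.050073 = 0.876534
The viral social-media post-present share is 0.123993 + 0.050073 = 0.174066.
Hence the posterior is 0.174066/0.876534 ≈ 0.1986.

P(viral social-media post | traffic spike, newsletter send) ≈ 0.1986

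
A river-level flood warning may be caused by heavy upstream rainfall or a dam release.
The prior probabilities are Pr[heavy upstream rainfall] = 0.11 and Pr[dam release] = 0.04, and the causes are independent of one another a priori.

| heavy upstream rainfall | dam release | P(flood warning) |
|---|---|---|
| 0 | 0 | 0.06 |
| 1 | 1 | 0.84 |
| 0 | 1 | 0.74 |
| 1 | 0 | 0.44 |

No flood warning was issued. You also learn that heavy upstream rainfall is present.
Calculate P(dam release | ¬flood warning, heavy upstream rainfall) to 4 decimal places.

P(¬flood warning | heavy upstream rainfall) = 0.56·0.96 + 0.16·0.04 = 0.537600 + 0.006400 = 0.544000
Of this, 0.006400 comes from 0.16·0.04 (the dam release=true cases).
So P(dam release | ¬flood warning, heavy upstream rainfall) = 0.006400/0.544000 ≈ 0.0118.

P(dam release | ¬flood warning, heavy upstream rainfall) ≈ 0.0118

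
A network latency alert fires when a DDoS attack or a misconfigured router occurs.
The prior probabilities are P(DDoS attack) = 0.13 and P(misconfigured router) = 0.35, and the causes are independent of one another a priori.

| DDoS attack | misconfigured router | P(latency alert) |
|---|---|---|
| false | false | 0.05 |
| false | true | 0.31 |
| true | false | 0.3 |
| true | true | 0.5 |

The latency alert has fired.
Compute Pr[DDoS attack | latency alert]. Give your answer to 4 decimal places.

Pr[DDoS attack | latency alert] ≈ 0.2817

P(latency alert) = 0.05×0.87×0.65 + 0.31×0.87×0.35 + 0.3×0.13×0.65 + 0.5×0.13×0.35 = 0.028275 + 0.094395 + 0.025350 + 0.022750 = 0.170770
Of this, 0.048100 comes from 0.025350 + 0.022750 (the DDoS attack=true cases).
So P(DDoS attack | latency alert) = 0.048100/0.170770 ≈ 0.2817.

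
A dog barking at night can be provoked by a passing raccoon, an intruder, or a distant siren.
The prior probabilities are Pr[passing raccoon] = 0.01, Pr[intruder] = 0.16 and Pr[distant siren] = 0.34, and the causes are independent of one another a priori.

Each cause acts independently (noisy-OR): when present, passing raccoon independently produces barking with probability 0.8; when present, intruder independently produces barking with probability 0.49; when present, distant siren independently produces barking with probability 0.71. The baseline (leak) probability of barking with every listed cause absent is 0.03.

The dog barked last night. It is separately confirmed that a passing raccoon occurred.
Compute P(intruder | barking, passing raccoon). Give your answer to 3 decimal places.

Under noisy-OR, P(barking | causes) = 1 − (1−0.03)·∏(1−qᵢ) over the active causes.
Numerator (weight on configurations with intruder): 0.095152 + 0.052839 = 0.147991
Denominator P(barking | passing raccoon): 0.806·0.84·0.66 + 0.94374·0.84·0.34 + 0.90106·0.16·0.66 + 0.971307·0.16·0.34 = 0.864369
P(intruder | barking, passing raccoon) = 0.147991/0.864369 ≈ 0.171

P(intruder | barking, passing raccoon) ≈ 0.171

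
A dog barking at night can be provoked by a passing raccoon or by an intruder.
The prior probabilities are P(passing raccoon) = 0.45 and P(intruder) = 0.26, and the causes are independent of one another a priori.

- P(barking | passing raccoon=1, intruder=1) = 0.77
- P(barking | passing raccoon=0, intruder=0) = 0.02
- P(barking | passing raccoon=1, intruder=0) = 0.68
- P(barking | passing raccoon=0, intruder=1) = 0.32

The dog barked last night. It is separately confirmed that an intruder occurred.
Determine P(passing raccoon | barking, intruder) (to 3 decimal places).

Weight on passing raccoon=true, given the evidence: 0.77×0.45 = 0.346500
The normalizing constant is 0.32×0.55 + 0.77×0.45 = 0.522500
P(passing raccoon | barking, intruder) = 0.346500/0.522500 ≈ 0.663

P(passing raccoon | barking, intruder) ≈ 0.663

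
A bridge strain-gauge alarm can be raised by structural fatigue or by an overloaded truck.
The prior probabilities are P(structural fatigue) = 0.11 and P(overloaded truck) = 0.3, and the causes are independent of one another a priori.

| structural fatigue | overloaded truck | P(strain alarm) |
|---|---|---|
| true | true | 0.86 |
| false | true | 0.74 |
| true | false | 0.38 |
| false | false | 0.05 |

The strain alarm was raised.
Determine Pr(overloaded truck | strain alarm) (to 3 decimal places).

Pr(overloaded truck | strain alarm) ≈ 0.789

For the numerator, keep only overloaded truck=true terms: 0.197580 + 0.028380 = 0.225960
The normalizing constant is 0.05·0.89·0.7 + 0.74·0.89·0.3 + 0.38·0.11·0.7 + 0.86·0.11·0.3 = 0.286370
Posterior = 0.225960 / 0.286370 ≈ 0.789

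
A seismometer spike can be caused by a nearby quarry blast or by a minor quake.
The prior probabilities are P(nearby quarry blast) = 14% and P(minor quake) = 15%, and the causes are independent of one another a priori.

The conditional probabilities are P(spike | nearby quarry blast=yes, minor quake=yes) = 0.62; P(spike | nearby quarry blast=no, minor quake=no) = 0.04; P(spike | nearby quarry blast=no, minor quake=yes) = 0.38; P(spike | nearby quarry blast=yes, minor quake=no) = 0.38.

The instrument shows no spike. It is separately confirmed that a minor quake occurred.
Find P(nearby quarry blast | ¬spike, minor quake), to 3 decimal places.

By total probability over both values of nearby quarry blast:
  P(¬spike | minor quake) = 0.62×0.86 + 0.38×0.14
        = 0.533200 + 0.053200 = 0.586400
Configurations with nearby quarry blast contribute 0.053200, so
  P(nearby quarry blast | ¬spike, minor quake) = 0.053200 / 0.586400 ≈ 0.091

P(nearby quarry blast | ¬spike, minor quake) ≈ 0.091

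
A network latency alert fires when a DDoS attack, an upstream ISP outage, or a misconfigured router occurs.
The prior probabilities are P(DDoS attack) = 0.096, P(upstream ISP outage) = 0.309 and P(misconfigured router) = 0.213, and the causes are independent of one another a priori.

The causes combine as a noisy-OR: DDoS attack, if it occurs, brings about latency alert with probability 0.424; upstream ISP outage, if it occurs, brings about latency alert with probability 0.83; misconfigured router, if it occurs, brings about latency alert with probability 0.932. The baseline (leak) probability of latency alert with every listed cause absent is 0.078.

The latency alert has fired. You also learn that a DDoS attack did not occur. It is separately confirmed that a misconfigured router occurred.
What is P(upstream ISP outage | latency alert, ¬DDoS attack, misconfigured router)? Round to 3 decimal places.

Under noisy-OR, P(latency alert | causes) = 1 − (1−0.078)·∏(1−qᵢ) over the active causes.
P(latency alert | ¬DDoS attack, misconfigured router) = 0.937304*0.691 + 0.989342*0.309 = 0.647677 + 0.305707 = 0.953384
Restricting to configurations with upstream ISP outage present: 0.989342*0.309 = 0.305707.
P(upstream ISP outage | latency alert, ¬DDoS attack, misconfigured router) = 0.305707 / 0.953384 ≈ 0.321

P(upstream ISP outage | latency alert, ¬DDoS attack, misconfigured router) ≈ 0.321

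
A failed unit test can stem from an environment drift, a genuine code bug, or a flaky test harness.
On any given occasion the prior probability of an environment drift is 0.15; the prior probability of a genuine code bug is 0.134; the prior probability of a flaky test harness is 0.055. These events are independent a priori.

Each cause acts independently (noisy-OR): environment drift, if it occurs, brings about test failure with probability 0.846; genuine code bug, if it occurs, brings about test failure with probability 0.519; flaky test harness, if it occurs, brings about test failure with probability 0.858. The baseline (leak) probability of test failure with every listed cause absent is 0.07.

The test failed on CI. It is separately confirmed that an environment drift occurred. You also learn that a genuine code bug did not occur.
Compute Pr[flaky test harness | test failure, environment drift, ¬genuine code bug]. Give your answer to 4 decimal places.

Pr[flaky test harness | test failure, environment drift, ¬genuine code bug] ≈ 0.0624

Under noisy-OR, P(test failure | causes) = 1 − (1−0.07)·∏(1−qᵢ) over the active causes.
Sum P(test failure|·) weighted by the priors over both values of flaky test harness:
  P(test failure | environment drift, ¬genuine code bug) = 0.85678×0.945 + 0.979663×0.055
        = 0.809657 + 0.053881 = 0.863538
Configurations with flaky test harness contribute 0.053881, so
  P(flaky test harness | test failure, environment drift, ¬genuine code bug) = 0.053881 / 0.863538 ≈ 0.0624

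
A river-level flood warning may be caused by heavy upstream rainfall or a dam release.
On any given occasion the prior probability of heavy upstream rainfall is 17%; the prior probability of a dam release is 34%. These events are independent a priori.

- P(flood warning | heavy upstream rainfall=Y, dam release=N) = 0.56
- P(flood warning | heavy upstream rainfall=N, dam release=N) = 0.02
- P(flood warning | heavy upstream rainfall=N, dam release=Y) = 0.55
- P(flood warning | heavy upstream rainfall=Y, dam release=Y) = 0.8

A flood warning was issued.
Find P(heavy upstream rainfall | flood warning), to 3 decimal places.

Enumerate the 4 (heavy upstream rainfall, dam release) configurations and weight by the priors:
  P(flood warning) = 0.02*0.83*0.66 + 0.55*0.83*0.34 + 0.56*0.17*0.66 + 0.8*0.17*0.34
        = 0.010956 + 0.155210 + 0.062832 + 0.046240 = 0.275238
Keeping only the heavy upstream rainfall-present terms gives 0.109072, so
  P(heavy upstream rainfall | flood warning) = 0.109072 / 0.275238 ≈ 0.396

P(heavy upstream rainfall | flood warning) ≈ 0.396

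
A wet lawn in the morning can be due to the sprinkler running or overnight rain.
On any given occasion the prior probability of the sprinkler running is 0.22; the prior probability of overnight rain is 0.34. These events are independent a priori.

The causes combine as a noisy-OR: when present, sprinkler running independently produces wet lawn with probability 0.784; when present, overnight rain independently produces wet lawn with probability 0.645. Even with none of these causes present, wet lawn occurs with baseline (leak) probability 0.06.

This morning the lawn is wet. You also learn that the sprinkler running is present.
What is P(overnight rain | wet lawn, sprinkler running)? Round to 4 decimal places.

P(overnight rain | wet lawn, sprinkler running) ≈ 0.3749

Under noisy-OR, P(wet lawn | causes) = 1 − (1−0.06)·∏(1−qᵢ) over the active causes.
Sum P(wet lawn|·) weighted by the priors over both values of overnight rain:
  P(wet lawn | sprinkler running) = 0.79696*0.66 + 0.927921*0.34
        = 0.525994 + 0.315493 = 0.841487
The terms with overnight rain present sum to 0.315493, so
  P(overnight rain | wet lawn, sprinkler running) = 0.315493 / 0.841487 ≈ 0.3749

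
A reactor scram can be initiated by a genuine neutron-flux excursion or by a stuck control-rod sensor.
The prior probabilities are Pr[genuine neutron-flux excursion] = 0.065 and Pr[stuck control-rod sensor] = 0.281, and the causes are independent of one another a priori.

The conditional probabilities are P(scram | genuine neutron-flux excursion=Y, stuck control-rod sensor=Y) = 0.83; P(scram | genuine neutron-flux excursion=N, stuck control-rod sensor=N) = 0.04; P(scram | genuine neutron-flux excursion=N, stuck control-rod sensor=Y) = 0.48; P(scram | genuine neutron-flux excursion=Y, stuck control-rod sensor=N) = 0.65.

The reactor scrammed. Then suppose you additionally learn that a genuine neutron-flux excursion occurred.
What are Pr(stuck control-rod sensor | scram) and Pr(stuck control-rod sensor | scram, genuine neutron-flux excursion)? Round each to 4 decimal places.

Pr(stuck control-rod sensor | scram) ≈ 0.7116; Pr(stuck control-rod sensor | scram, genuine neutron-flux excursion) ≈ 0.3329

Sum P(scram|·) weighted by the priors over the 4 (genuine neutron-flux excursion, stuck control-rod sensor) configurations:
  P(scram) = 0.04*0.935*0.719 + 0.48*0.935*0.281 + 0.65*0.065*0.719 + 0.83*0.065*0.281
        = 0.026891 + 0.126113 + 0.030378 + 0.015160 = 0.198542
Configurations with stuck control-rod sensor contribute 0.141273, so
  P(stuck control-rod sensor | scram) = 0.141273 / 0.198542 ≈ 0.7116

Now also conditioning on genuine neutron-flux excursion=true:
P(scram | genuine neutron-flux excursion) = 0.65*0.719 + 0.83*0.281 = 0.467350 + 0.233230 = 0.700580
Restricting to configurations with stuck control-rod sensor present: 0.83*0.281 = 0.233230.
So P(stuck control-rod sensor | scram, genuine neutron-flux excursion) = 0.233230/0.700580 ≈ 0.3329.
The drop from 0.7116 to 0.3329 is the explaining-away (discounting) effect.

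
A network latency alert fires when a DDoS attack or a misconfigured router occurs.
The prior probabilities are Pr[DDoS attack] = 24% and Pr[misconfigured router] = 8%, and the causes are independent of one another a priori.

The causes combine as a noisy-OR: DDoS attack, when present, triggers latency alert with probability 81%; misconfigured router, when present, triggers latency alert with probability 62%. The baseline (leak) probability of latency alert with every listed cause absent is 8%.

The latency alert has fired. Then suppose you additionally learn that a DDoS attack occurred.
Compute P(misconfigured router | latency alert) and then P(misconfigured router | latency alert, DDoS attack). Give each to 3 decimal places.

P(misconfigured router | latency alert) ≈ 0.194; P(misconfigured router | latency alert, DDoS attack) ≈ 0.090

Under noisy-OR, P(latency alert | causes) = 1 − (1−0.08)·∏(1−qᵢ) over the active causes.
Weight on misconfigured router=true, given the evidence: 0.039544 + 0.017925 = 0.057469
The normalizing constant is 0.08*0.76*0.92 + 0.6504*0.76*0.08 + 0.8252*0.24*0.92 + 0.933576*0.24*0.08 = 0.295609
P(misconfigured router | latency alert) = 0.057469/0.295609 ≈ 0.194

With the extra evidence:
Sum P(latency alert|·) weighted by the priors over both values of misconfigured router:
  P(latency alert | DDoS attack) = 0.8252·0.92 + 0.933576·0.08
        = 0.759184 + 0.074686 = 0.833870
Configurations with misconfigured router contribute 0.074686, so
  P(misconfigured router | latency alert, DDoS attack) = 0.074686 / 0.833870 ≈ 0.090
— DDoS attack explains away the evidence for misconfigured router.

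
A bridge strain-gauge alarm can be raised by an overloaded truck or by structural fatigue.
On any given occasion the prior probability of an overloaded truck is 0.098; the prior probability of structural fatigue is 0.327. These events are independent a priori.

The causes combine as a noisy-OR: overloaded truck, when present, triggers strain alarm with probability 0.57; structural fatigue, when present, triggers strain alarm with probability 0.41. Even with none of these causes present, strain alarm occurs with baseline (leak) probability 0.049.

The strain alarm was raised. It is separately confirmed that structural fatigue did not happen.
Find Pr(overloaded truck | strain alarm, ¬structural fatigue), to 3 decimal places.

Under noisy-OR, P(strain alarm | causes) = 1 − (1−0.049)·∏(1−qᵢ) over the active causes.
For the numerator, keep only overloaded truck=true terms: 0.59107*0.098 = 0.057925
Denominator P(strain alarm | ¬structural fatigue): 0.049*0.902 + 0.59107*0.098 = 0.102123
Posterior = 0.057925 / 0.102123 ≈ 0.567

Pr(overloaded truck | strain alarm, ¬structural fatigue) ≈ 0.567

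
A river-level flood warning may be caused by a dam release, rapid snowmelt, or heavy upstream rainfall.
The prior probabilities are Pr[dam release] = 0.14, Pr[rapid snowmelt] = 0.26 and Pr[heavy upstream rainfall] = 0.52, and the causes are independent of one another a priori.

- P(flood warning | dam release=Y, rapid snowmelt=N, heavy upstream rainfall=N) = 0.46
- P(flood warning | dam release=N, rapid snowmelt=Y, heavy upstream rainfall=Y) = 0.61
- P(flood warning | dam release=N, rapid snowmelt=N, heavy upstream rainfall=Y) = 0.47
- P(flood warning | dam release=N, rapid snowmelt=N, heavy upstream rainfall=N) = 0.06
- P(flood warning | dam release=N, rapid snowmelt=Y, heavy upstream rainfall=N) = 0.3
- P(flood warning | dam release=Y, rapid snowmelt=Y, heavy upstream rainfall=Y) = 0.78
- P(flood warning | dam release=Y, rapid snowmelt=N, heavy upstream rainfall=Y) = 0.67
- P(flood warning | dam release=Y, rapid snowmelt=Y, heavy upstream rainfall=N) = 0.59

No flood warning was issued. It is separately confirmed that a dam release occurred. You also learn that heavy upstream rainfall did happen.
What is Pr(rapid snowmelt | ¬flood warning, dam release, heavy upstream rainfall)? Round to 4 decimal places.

Pr(rapid snowmelt | ¬flood warning, dam release, heavy upstream rainfall) ≈ 0.1898

Weight on rapid snowmelt=true, given the evidence: 0.22×0.26 = 0.057200
Denominator P(¬flood warning | dam release, heavy upstream rainfall): 0.33×0.74 + 0.22×0.26 = 0.301400
Posterior = 0.057200 / 0.301400 ≈ 0.1898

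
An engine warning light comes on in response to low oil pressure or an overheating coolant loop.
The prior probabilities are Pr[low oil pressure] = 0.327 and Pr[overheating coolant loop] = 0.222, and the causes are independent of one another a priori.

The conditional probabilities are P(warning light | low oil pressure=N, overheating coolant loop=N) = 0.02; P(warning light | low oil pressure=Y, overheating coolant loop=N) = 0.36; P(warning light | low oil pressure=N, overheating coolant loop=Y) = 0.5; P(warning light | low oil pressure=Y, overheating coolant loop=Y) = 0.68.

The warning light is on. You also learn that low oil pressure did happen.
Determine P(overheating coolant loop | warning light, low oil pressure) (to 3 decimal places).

P(warning light | low oil pressure) = 0.36×0.778 + 0.68×0.222 = 0.280080 + 0.150960 = 0.431040
Restricting to configurations with overheating coolant loop present: 0.68×0.222 = 0.150960.
Hence the posterior is 0.150960/0.431040 ≈ 0.350.

P(overheating coolant loop | warning light, low oil pressure) ≈ 0.350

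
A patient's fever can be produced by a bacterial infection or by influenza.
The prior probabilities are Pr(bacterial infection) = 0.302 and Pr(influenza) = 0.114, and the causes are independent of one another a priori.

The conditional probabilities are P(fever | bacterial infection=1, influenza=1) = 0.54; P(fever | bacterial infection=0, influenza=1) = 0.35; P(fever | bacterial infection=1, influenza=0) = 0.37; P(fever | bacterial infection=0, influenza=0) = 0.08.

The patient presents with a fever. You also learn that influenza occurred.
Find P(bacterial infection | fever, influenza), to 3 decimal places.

P(bacterial infection | fever, influenza) ≈ 0.400

Enumerate both values of bacterial infection and weight by the priors:
  P(fever | influenza) = 0.35·0.698 + 0.54·0.302
        = 0.244300 + 0.163080 = 0.407380
Configurations with bacterial infection contribute 0.163080, so
  P(bacterial infection | fever, influenza) = 0.163080 / 0.407380 ≈ 0.400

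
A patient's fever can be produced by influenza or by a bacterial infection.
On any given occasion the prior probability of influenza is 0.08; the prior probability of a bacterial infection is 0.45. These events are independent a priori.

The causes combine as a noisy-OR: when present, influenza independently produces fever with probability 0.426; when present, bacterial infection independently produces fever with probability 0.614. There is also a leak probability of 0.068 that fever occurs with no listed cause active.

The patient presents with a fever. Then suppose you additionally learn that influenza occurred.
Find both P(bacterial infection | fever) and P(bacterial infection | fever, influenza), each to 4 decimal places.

Under noisy-OR, P(fever | causes) = 1 − (1−0.068)·∏(1−qᵢ) over the active causes.
By total probability over the 4 (influenza, bacterial infection) configurations:
  P(fever) = 0.068*0.92*0.55 + 0.640248*0.92*0.45 + 0.465032*0.08*0.55 + 0.793502*0.08*0.45
        = 0.034408 + 0.265063 + 0.020461 + 0.028566 = 0.348498
The terms with bacterial infection present sum to 0.293629, so
  P(bacterial infection | fever) = 0.293629 / 0.348498 ≈ 0.8426

Now condition on the additional information:
Enumerate both values of bacterial infection and weight by the priors:
  P(fever | influenza) = 0.465032·0.55 + 0.793502·0.45
        = 0.255768 + 0.357076 = 0.612844
Configurations with bacterial infection contribute 0.357076, so
  P(bacterial infection | fever, influenza) = 0.357076 / 0.612844 ≈ 0.5827

P(bacterial infection | fever) ≈ 0.8426; P(bacterial infection | fever, influenza) ≈ 0.5827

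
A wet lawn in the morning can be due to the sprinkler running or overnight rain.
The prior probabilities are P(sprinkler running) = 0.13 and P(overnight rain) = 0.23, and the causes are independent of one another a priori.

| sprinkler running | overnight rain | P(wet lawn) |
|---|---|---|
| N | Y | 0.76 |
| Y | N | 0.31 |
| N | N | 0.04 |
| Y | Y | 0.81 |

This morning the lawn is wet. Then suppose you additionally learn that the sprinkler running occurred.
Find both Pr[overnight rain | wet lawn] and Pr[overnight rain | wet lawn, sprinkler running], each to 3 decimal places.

P(wet lawn) = 0.04×0.87×0.77 + 0.76×0.87×0.23 + 0.31×0.13×0.77 + 0.81×0.13×0.23 = 0.026796 + 0.152076 + 0.031031 + 0.024219 = 0.234122
Of this, 0.176295 comes from 0.152076 + 0.024219 (the overnight rain=true cases).
Hence the posterior is 0.176295/0.234122 ≈ 0.753.

Now condition on the additional information:
Weight on overnight rain=true, given the evidence: 0.81*0.23 = 0.186300
Denominator P(wet lawn | sprinkler running): 0.31*0.77 + 0.81*0.23 = 0.425000
Posterior = 0.186300 / 0.425000 ≈ 0.438
The drop from 0.753 to 0.438 is the explaining-away (discounting) effect.

Pr[overnight rain | wet lawn] ≈ 0.753; Pr[overnight rain | wet lawn, sprinkler running] ≈ 0.438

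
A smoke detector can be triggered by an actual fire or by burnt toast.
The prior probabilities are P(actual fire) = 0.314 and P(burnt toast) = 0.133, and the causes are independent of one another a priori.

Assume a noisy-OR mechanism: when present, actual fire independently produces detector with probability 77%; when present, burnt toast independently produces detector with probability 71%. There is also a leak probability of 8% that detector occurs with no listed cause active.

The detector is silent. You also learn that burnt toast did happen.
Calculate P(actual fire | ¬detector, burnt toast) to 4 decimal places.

Under noisy-OR, P(detector | causes) = 1 − (1−0.08)·∏(1−qᵢ) over the active causes.
P(¬detector | burnt toast) = 0.2668×0.686 + 0.061364×0.314 = 0.183025 + 0.019268 = 0.202293
Of this, 0.019268 comes from 0.061364×0.314 (the actual fire=true cases).
P(actual fire | ¬detector, burnt toast) = 0.019268 / 0.202293 ≈ 0.0952

P(actual fire | ¬detector, burnt toast) ≈ 0.0952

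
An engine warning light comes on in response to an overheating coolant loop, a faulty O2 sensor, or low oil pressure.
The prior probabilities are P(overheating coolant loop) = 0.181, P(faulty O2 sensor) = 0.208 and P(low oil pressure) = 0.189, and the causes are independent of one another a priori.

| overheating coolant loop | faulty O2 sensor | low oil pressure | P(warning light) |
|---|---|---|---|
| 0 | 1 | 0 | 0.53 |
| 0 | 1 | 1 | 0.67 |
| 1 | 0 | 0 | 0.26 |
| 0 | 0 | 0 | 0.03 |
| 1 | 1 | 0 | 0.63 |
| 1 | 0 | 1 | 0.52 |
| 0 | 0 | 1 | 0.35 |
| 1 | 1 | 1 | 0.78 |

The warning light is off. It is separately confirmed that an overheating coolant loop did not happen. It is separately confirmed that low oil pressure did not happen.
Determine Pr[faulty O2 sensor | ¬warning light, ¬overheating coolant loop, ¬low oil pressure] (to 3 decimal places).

Pr[faulty O2 sensor | ¬warning light, ¬overheating coolant loop, ¬low oil pressure] ≈ 0.113

Sum P(¬warning light|·) weighted by the priors over both values of faulty O2 sensor:
  P(¬warning light | ¬overheating coolant loop, ¬low oil pressure) = 0.97·0.792 + 0.47·0.208
        = 0.768240 + 0.097760 = 0.866000
Configurations with faulty O2 sensor contribute 0.097760, so
  P(faulty O2 sensor | ¬warning light, ¬overheating coolant loop, ¬low oil pressure) = 0.097760 / 0.866000 ≈ 0.113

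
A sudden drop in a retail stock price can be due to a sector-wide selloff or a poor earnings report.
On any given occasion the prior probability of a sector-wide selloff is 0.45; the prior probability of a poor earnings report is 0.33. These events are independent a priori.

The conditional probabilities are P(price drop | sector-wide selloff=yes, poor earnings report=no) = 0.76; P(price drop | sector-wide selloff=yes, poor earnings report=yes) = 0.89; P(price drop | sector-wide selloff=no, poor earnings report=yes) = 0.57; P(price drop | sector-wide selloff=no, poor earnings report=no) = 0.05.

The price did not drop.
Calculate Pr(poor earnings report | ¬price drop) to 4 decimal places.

For the numerator, keep only poor earnings report=true terms: 0.078045 + 0.016335 = 0.094380
The normalizing constant is 0.95·0.55·0.67 + 0.43·0.55·0.33 + 0.24·0.45·0.67 + 0.11·0.45·0.33 = 0.516815
Posterior = 0.094380 / 0.516815 ≈ 0.1826

Pr(poor earnings report | ¬price drop) ≈ 0.1826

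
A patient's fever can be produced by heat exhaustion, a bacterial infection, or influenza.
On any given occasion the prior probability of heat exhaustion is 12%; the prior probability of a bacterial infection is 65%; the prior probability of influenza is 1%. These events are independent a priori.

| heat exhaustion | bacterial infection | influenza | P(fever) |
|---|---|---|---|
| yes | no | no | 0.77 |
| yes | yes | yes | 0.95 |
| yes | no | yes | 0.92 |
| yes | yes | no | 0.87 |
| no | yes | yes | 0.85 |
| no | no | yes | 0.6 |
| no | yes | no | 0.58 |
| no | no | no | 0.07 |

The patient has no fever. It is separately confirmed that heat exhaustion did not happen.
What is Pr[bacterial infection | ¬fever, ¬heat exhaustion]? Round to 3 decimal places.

Enumerate the 4 (bacterial infection, influenza) configurations and weight by the priors:
  P(¬fever | ¬heat exhaustion) = 0.93·0.35·0.99 + 0.4·0.35·0.01 + 0.42·0.65·0.99 + 0.15·0.65·0.01
        = 0.322245 + 0.001400 + 0.270270 + 0.000975 = 0.594890
Keeping only the bacterial infection-present terms gives 0.271245, so
  P(bacterial infection | ¬fever, ¬heat exhaustion) = 0.271245 / 0.594890 ≈ 0.456

Pr[bacterial infection | ¬fever, ¬heat exhaustion] ≈ 0.456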